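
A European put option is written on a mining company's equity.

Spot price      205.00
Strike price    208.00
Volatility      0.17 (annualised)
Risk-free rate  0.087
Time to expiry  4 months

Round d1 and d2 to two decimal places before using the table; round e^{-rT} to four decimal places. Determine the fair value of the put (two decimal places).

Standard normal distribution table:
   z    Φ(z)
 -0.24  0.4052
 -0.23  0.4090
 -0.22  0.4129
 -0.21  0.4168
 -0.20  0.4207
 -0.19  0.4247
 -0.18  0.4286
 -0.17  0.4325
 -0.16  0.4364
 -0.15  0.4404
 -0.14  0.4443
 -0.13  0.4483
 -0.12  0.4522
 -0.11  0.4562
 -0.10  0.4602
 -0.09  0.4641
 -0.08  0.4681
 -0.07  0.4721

6.74

σ√T = 0.17 × 0.5774 = 0.0981
d₁ = [ln(205/208) + (0.087 + ½·0.17²)·0.3333] / (σ√T) = (-0.0145 + 0.0338) / 0.0981 = 0.1965 which rounds to 0.20
d₂ = 0.1965 − 0.0981 = 0.0984 which rounds to 0.10
exp(−rT) = exp(−0.087·0.3333) = 0.9714
N(−d₂) = N(-0.10) = 0.4602;  N(−d₁) = N(-0.20) = 0.4207
P = 208·0.9714·0.4602 − 205·0.4207 = 92.9840 − 86.2435 = 6.7405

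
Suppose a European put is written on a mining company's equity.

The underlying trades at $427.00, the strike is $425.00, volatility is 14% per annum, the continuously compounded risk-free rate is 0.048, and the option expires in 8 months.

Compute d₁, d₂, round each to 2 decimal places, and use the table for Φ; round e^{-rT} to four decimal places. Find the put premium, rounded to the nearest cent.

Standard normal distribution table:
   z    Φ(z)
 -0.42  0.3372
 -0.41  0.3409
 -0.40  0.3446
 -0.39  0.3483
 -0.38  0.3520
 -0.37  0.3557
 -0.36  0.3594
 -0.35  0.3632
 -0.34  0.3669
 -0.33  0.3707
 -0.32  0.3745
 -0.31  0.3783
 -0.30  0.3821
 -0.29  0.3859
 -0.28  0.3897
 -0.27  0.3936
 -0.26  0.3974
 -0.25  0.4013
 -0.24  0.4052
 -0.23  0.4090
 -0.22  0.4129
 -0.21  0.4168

$13.27

σ√T = 0.14·√0.6667 = 0.1143
d₁ = [ln(427/425) + (0.048 + 0.14²/2)·0.6667] / 0.1143 = [0.0047 + 0.0385] / 0.1143 = 0.3782 ≈ 0.38
d₂ = d₁ − σ√T = 0.3782 − 0.1143 = 0.2639 ≈ 0.26
exp(−rT) = exp(−0.048·0.6667) = 0.9685
P = 425·0.9685·N(-0.26) − 427·N(-0.38) = 425·0.9685·0.3974 − 427·0.3520 = 163.5748 − 150.3040 = 13.2708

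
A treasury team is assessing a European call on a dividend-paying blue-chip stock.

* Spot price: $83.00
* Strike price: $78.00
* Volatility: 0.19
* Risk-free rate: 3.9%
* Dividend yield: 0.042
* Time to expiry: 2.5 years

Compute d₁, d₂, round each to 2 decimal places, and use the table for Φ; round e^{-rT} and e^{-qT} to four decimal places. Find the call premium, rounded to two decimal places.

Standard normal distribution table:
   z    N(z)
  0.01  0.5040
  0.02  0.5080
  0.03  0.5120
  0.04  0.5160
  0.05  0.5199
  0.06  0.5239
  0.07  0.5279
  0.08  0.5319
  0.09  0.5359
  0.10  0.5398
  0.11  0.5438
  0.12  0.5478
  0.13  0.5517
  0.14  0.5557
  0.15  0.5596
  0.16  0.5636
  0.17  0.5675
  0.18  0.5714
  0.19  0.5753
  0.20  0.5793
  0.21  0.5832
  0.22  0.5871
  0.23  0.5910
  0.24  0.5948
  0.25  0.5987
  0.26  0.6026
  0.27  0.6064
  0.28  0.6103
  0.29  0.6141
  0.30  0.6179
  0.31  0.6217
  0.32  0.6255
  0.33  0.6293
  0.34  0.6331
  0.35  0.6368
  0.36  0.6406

σ√T = 0.19 × 1.5811 = 0.3004
d₁ = [ln(83/78) + (0.039 − 0.042 + 0.19²/2)·2.5] / 0.3004 = [0.0621 + 0.0376] / 0.3004 = 0.3321 ⇒ 0.33
d₂ = d₁ − σ√T = 0.3321 − 0.3004 = 0.0316 ⇒ 0.03
e^(−qT) = e^(−0.042·2.5) = 0.9003;  e^(−rT) = e^(−0.039·2.5) = 0.9071
N(d₁) = N(0.33) = 0.6293;  N(d₂) = N(0.03) = 0.5120
C = 83·0.9003·0.6293 − 78·0.9071·0.5120 = 47.0244 − 36.2259 = 10.7984

$10.80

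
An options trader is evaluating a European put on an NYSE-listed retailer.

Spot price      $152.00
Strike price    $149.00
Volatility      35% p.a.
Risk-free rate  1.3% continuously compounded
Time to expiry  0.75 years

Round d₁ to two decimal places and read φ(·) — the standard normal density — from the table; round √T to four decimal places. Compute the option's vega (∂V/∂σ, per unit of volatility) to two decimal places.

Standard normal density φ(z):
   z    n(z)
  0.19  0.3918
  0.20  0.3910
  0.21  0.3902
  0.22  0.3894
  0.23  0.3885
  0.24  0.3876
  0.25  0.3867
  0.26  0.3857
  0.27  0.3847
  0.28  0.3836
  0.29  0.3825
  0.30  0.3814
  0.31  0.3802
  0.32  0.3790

σ√T = 0.35·√0.75 = 0.3031
d₁ = [ln(152/149) + (0.013 + 0.35²/2)·0.75] / 0.3031 = [0.0199 + 0.0557] / 0.3031 = 0.2495 which rounds to 0.25
√T = √0.75 = 0.8660
φ(d₁) = φ(0.25) = 0.3867
vega = S·φ(d₁)·√T = 152·0.3867·0.8660 = 50.9021

50.90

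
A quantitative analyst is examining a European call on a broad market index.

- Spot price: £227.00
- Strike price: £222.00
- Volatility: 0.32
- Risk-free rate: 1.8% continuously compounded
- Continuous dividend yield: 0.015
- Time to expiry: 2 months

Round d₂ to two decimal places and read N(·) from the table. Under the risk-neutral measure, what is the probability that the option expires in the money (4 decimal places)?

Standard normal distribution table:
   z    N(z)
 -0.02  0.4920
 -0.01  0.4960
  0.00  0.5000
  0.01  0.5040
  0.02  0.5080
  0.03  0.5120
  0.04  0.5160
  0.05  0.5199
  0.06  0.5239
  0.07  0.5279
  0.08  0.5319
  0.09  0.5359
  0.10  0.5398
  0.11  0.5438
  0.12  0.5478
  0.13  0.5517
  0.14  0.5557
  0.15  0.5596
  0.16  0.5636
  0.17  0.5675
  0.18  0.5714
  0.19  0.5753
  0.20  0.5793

T = 0.1667;  σ√T = 0.1306
d₁ = [ln(227/222) + (0.018 − 0.015 + ½·0.32²)·0.1667] / (σ√T) = (0.0223 + 0.0090) / 0.1306 = 0.2396 → 0.24
d₂ = 0.2396 − 0.1306 = 0.1090 → 0.11
Pr(exercise) under Q = N(d₂) = 0.5438

0.5438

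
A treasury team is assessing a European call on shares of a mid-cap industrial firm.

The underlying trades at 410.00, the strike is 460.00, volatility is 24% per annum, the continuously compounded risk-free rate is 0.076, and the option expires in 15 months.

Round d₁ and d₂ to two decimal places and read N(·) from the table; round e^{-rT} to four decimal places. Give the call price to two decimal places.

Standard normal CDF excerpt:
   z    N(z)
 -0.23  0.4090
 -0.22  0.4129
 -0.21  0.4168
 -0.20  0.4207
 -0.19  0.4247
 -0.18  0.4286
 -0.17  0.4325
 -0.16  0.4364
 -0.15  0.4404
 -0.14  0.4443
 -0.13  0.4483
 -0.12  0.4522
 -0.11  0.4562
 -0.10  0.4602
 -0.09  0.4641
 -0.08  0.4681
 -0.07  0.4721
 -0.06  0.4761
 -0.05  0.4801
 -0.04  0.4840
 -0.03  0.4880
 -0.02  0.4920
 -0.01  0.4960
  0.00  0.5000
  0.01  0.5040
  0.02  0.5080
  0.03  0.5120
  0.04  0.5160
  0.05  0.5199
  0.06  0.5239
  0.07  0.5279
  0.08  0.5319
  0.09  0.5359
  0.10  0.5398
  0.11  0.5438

T = 1.25;  σ√T = 0.2683
d₁ = [ln(410/460) + (0.076 + ½·0.24²)·1.25] / (σ√T) = (-0.1151 + 0.1310) / 0.2683 = 0.0594 which rounds to 0.06
d₂ = 0.0594 − 0.2683 = -0.2090 which rounds to -0.21
exp(−rT) = exp(−0.076·1.25) = 0.9094
C = 410·N(0.06) − 460·0.9094·N(-0.21) = 410·0.5239 − 460·0.9094·0.4168 = 214.7990 − 174.3574 = 40.4416

40.44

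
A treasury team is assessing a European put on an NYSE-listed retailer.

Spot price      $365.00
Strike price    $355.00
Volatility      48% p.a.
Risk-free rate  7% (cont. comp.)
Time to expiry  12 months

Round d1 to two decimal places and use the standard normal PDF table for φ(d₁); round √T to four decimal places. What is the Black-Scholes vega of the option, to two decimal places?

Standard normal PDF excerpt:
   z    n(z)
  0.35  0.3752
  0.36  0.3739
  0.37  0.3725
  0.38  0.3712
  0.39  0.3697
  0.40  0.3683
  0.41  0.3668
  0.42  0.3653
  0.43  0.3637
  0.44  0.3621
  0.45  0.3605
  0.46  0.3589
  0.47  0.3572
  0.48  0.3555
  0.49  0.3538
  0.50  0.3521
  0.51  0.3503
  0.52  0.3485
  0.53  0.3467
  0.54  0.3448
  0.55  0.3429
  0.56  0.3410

T = 1;  σ√T = 0.4800
d₁ = [ln(365/355) + (0.07 + 0.48²/2)·1] / 0.4800 = [0.0278 + 0.1852] / 0.4800 = 0.4437 ⇒ 0.44
√T = √1 = 1.0000
φ(d₁) = φ(0.44) = 0.3621
vega = S·φ(d₁)·√T = 365·0.3621·1.0000 = 132.1665

132.17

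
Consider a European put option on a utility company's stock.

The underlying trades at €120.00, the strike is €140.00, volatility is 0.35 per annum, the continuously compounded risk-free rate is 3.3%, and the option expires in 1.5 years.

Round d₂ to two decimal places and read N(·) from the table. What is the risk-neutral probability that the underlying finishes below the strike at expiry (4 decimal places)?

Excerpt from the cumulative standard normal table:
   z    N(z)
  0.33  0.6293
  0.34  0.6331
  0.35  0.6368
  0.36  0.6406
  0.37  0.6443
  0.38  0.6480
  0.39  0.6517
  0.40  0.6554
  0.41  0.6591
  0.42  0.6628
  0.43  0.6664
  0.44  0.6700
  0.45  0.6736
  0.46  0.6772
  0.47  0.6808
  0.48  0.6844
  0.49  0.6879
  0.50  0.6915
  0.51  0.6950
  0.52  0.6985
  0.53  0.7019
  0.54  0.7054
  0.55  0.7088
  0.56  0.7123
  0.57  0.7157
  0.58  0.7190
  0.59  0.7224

σ√T = 0.35·√1.5 = 0.4287
d₁ = [ln(120/140) + (0.033 + 0.35²/2)·1.5] / 0.4287 = [-0.1542 + 0.1414] / 0.4287 = -0.0298 which rounds to -0.03
d₂ = d₁ − σ√T = -0.0298 − 0.4287 = -0.4585 which rounds to -0.46
Pr(exercise) under Q = N(−d₂) = N(0.46) = 0.6772

0.6772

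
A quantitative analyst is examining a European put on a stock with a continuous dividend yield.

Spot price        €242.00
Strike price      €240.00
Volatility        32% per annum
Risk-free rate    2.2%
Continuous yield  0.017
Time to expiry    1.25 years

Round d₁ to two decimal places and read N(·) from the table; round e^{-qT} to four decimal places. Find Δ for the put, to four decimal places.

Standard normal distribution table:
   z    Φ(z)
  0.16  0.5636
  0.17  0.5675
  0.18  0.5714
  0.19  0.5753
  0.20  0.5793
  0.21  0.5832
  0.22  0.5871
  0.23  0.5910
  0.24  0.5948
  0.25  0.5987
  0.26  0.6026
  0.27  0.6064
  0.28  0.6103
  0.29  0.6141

-0.4042

T = 1.25;  σ√T = 0.3578
d₁ = [ln(242/240) + (0.022 − 0.017 + ½·0.32²)·1.25] / (σ√T) = (0.0083 + 0.0703) / 0.3578 = 0.2196 ≈ 0.22
N(d₁) = N(0.22) = 0.5871
Δ_put = exp(−qT)·(N(d₁) − 1) = 0.9790·(0.5871 − 1) = -0.4042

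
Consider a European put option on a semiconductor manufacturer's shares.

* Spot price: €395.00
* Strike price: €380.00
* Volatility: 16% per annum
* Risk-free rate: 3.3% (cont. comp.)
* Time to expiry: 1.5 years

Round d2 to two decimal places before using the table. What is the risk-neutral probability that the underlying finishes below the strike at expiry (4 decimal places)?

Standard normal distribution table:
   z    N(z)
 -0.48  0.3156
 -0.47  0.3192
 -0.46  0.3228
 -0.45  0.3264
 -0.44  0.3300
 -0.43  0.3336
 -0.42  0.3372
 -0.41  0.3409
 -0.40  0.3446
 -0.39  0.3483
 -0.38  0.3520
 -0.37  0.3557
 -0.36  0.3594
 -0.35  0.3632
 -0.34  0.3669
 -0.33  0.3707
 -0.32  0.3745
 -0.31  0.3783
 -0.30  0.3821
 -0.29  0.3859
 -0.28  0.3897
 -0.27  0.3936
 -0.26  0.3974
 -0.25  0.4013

σ√T = 0.16 × 1.2247 = 0.1960
d₁ = [ln(395/380) + (0.033 + ½·0.16²)·1.5] / (σ√T) = (0.0387 + 0.0687) / 0.1960 = 0.5481 → 0.55
d₂ = 0.5481 − 0.1960 = 0.3522 → 0.35
Risk-neutral Pr[S_T < K] = N(−d₂) = N(-0.35) = 0.3632

0.3632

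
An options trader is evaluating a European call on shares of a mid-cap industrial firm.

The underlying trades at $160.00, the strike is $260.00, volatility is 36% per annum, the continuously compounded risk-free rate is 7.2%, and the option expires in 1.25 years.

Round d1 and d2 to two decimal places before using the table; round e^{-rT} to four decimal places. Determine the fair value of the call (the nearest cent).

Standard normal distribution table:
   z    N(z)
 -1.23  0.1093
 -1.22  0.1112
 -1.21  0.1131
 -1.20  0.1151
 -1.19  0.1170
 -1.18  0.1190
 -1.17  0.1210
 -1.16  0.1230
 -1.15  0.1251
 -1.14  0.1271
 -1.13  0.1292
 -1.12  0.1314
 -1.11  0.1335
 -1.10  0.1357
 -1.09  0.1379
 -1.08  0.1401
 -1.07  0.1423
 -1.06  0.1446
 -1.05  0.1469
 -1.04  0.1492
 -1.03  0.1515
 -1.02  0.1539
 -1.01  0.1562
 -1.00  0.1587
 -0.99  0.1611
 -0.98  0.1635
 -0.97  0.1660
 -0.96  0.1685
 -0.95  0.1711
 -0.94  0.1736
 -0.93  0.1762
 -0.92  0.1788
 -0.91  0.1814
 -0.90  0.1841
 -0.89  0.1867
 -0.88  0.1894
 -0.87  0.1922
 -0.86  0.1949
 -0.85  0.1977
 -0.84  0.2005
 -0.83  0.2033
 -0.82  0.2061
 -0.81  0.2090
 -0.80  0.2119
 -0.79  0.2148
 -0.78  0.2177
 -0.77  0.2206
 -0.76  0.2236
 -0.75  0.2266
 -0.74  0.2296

σ√T = 0.36 × 1.1180 = 0.4025
d₁ = [ln(160/260) + (0.072 + 0.36²/2)·1.25] / 0.4025 = [-0.4855 + 0.1710] / 0.4025 = -0.7814 → -0.78
d₂ = d₁ − σ√T = -0.7814 − 0.4025 = -1.1839 → -1.18
e^(−rT) = e^(−0.072·1.25) = 0.9139
C = 160·N(-0.78) − 260·0.9139·N(-1.18) = 160·0.2177 − 260·0.9139·0.1190 = 34.8320 − 28.2761 = 6.5559

$6.56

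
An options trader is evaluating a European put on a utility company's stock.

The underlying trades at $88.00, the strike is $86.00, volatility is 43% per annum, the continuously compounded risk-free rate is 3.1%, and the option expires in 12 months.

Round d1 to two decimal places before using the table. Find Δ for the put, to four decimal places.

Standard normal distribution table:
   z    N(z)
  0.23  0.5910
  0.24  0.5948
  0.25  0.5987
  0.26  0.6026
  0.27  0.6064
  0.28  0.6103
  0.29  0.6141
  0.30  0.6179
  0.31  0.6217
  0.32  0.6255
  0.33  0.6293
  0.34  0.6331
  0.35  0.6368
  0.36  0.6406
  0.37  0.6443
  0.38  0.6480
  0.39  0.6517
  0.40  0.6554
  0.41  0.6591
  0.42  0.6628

-0.3669

σ√T = 0.43 × 1.0000 = 0.4300
d₁ = [ln(88/86) + (0.031 + 0.43²/2)·1] / 0.4300 = [0.0230 + 0.1234] / 0.4300 = 0.3406 which rounds to 0.34
N(d₁) = N(0.34) = 0.6331
Δ_put = N(d₁) − 1 = 0.6331 − 1 = -0.3669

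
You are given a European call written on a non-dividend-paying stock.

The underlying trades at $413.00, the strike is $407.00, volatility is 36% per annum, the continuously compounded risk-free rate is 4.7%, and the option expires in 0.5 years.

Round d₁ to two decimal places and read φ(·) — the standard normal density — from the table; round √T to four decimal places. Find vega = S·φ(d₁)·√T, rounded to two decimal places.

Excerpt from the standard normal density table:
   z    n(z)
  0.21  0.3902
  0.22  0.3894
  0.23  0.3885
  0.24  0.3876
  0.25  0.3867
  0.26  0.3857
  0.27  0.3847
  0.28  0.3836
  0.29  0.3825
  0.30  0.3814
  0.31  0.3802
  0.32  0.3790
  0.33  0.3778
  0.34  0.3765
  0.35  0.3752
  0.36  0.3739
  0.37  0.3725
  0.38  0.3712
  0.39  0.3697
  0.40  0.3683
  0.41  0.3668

112.02

σ√T = 0.36 × 0.7071 = 0.2546
d₁ = [ln(413/407) + (0.047 + ½·0.36²)·0.5] / (σ√T) = (0.0146 + 0.0559) / 0.2546 = 0.2771 ⇒ 0.28
√T = √0.5 = 0.7071
φ(d₁) = φ(0.28) = 0.3836
vega = S·φ(d₁)·√T = 413·0.3836·0.7071 = 112.0236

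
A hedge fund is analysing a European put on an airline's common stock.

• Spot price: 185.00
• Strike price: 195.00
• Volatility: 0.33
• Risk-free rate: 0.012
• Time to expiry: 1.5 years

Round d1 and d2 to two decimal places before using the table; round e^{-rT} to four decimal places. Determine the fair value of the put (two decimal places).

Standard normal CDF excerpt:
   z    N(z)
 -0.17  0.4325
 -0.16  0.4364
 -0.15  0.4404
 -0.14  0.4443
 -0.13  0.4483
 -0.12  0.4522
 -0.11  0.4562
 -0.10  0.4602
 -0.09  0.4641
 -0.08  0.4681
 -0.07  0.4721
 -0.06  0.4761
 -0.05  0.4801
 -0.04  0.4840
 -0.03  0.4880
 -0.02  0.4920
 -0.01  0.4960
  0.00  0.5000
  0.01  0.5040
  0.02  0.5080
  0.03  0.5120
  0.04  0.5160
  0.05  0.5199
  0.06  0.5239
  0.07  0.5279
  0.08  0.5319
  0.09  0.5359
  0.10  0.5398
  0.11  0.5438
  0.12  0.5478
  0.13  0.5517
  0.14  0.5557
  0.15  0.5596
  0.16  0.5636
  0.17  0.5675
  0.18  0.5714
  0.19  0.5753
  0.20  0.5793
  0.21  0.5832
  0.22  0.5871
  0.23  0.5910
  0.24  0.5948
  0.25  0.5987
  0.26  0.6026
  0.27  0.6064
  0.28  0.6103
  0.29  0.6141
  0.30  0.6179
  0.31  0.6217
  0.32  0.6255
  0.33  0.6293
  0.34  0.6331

33.96

σ√T = 0.33·√1.5 = 0.4042
d₁ = [ln(185/195) + (0.012 + ½·0.33²)·1.5] / (σ√T) = (-0.0526 + 0.0997) / 0.4042 = 0.1164 ≈ 0.12
d₂ = 0.1164 − 0.4042 = -0.2878 ≈ -0.29
e^(−rT) = e^(−0.012·1.5) = 0.9822
N(−d₂) = N(0.29) = 0.6141;  N(−d₁) = N(-0.12) = 0.4522
P = 195·0.9822·0.6141 − 185·0.4522 = 117.6180 − 83.6570 = 33.9610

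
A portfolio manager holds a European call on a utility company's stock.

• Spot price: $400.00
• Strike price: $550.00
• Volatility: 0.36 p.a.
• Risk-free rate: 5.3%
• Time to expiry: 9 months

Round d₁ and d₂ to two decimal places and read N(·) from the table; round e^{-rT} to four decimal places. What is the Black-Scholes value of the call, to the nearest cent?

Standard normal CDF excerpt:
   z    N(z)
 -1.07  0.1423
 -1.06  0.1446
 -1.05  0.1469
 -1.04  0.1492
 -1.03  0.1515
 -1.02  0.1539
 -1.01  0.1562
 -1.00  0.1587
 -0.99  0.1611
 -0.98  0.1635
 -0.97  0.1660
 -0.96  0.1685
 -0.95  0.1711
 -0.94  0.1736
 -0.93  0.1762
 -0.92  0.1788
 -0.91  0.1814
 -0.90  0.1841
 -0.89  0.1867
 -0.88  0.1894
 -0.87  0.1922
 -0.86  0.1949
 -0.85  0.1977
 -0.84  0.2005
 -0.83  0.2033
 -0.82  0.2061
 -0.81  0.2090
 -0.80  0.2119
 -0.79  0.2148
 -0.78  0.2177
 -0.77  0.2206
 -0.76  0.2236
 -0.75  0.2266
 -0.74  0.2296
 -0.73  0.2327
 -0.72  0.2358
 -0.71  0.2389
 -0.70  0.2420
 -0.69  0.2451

T = 0.75;  σ√T = 0.3118
d₁ = [ln(400/550) + (0.053 + 0.36²/2)·0.75] / 0.3118 = [-0.3185 + 0.0883] / 0.3118 = -0.7381 which rounds to -0.74
d₂ = d₁ − σ√T = -0.7381 − 0.3118 = -1.0498 which rounds to -1.05
e^(−rT) = e^(−0.053·0.75) = 0.9610
C = 400·N(-0.74) − 550·0.9610·N(-1.05) = 400·0.2296 − 550·0.9610·0.1469 = 91.8400 − 77.6440 = 14.1960

$14.20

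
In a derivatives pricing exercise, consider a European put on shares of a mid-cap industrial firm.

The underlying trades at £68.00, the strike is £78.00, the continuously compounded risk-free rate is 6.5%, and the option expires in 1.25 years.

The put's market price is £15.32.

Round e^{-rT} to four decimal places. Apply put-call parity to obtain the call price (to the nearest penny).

e^(−rT) = e^(−0.065·1.25) = 0.9220
Put-call parity: C − P = S − K·e^(−rT) = 68 − 78·0.9220 = 68 − 71.9160 = -3.9160
C = P + (C − P) = 15.32 + (-3.9160) = 11.4040

£11.40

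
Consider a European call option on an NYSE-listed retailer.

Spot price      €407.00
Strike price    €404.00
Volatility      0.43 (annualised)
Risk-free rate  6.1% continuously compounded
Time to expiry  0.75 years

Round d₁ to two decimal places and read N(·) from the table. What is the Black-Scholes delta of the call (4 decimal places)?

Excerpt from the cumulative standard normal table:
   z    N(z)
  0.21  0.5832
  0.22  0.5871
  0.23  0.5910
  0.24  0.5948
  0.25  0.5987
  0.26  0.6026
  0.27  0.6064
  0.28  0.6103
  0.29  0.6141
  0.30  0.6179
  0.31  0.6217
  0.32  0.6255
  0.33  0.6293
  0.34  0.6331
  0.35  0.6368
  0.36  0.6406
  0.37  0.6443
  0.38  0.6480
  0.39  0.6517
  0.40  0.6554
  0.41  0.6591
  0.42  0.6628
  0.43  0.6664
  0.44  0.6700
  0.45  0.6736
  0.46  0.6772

0.6293

σ√T = 0.43 × 0.8660 = 0.3724
d₁ = [ln(407/404) + (0.061 + 0.43²/2)·0.75] / 0.3724 = [0.0074 + 0.1151] / 0.3724 = 0.3289 ≈ 0.33
N(d₁) = N(0.33) = 0.6293
Δ_call = N(d₁) = 0.6293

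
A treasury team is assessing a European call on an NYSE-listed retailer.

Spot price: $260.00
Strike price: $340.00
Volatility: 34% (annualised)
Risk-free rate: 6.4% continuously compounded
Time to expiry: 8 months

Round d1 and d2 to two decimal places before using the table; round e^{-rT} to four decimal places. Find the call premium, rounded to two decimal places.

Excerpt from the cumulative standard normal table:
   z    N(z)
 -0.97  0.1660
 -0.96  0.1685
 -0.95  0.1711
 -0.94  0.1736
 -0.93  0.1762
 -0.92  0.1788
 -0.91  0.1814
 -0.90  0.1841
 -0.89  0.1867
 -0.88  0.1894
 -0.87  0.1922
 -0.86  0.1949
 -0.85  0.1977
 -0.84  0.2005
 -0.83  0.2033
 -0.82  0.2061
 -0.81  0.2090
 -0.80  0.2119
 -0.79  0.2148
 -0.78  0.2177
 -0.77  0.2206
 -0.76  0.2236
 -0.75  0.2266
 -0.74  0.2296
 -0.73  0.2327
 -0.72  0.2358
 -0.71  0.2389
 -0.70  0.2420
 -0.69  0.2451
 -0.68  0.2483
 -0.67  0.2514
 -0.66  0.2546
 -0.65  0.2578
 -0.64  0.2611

$9.62

σ√T = 0.34 × 0.8165 = 0.2776
ln(S/K) + (r + σ²/2)T = ln(260/340) + (0.064 + 0.34²/2)·0.6667 = -0.2683 + 0.0812 = -0.1871
d₁ = -0.1871 / 0.2776 = -0.6738 which rounds to -0.67
d₂ = d₁ − σ√T = -0.6738 − 0.2776 = -0.9514 which rounds to -0.95
e^(−rT) = e^(−0.064·0.6667) = 0.9582
N(d₁) = N(-0.67) = 0.2514;  N(d₂) = N(-0.95) = 0.1711
C = 260·0.2514 − 340·0.9582·0.1711 = 65.3640 − 55.7423 = 9.6217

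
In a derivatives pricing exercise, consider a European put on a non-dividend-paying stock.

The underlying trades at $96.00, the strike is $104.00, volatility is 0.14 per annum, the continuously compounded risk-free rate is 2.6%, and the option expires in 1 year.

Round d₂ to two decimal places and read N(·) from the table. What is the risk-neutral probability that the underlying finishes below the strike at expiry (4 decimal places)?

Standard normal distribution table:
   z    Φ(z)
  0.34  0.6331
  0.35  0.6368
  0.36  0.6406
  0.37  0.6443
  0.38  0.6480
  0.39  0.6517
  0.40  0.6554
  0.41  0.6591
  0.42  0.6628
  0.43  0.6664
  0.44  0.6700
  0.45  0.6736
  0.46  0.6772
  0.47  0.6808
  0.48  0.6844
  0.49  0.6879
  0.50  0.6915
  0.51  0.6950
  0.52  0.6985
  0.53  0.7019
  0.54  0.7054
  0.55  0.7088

σ√T = 0.14 × 1.0000 = 0.1400
ln(S/K) + (r + σ²/2)T = ln(96/104) + (0.026 + 0.14²/2)·1 = -0.0800 + 0.0358 = -0.0442
d₁ = -0.0442 / 0.1400 = -0.3160 which rounds to -0.32
d₂ = d₁ − σ√T = -0.3160 − 0.1400 = -0.4560 which rounds to -0.46
Risk-neutral Pr[S_T < K] = N(−d₂) = N(0.46) = 0.6772

0.6772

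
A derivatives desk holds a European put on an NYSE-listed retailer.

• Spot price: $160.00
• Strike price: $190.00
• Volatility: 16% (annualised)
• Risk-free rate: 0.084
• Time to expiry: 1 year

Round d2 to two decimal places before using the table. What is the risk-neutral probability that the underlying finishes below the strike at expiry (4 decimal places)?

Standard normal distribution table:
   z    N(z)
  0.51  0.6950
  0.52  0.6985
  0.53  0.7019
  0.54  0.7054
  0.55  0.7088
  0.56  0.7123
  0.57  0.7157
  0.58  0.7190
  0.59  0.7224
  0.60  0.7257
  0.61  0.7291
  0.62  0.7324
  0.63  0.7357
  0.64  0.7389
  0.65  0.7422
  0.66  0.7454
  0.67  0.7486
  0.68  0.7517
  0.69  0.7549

0.7357

T = 1;  σ√T = 0.1600
ln(S/K) + (r + σ²/2)T = ln(160/190) + (0.084 + 0.16²/2)·1 = -0.1719 + 0.0968 = -0.0751
d₁ = -0.0751 / 0.1600 = -0.4691 which rounds to -0.47
d₂ = d₁ − σ√T = -0.4691 − 0.1600 = -0.6291 which rounds to -0.63
Pr(exercise) under Q = N(−d₂) = N(0.63) = 0.7357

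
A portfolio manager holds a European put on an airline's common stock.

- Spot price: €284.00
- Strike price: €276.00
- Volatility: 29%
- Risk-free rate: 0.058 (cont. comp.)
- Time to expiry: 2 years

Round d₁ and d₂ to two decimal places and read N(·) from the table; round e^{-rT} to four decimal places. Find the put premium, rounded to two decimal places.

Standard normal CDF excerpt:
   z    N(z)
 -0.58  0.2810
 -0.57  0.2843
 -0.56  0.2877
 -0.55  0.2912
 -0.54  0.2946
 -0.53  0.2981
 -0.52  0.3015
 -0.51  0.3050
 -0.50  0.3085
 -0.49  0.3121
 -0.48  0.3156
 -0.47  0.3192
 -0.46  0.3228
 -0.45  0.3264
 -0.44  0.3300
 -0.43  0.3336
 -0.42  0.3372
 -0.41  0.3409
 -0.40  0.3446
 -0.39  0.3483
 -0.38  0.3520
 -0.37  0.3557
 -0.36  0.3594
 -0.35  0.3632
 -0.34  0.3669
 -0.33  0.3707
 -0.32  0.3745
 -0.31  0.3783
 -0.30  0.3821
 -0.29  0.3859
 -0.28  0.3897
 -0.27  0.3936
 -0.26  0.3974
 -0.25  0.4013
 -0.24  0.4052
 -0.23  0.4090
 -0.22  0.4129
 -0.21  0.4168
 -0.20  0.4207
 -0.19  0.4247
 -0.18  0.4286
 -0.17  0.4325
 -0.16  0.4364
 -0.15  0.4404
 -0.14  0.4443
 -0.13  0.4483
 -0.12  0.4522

€26.53

σ√T = 0.29·√2 = 0.4101
d₁ = [ln(284/276) + (0.058 + ½·0.29²)·2] / (σ√T) = (0.0286 + 0.2001) / 0.4101 = 0.5576 ⇒ 0.56
d₂ = 0.5576 − 0.4101 = 0.1475 ⇒ 0.15
exp(−rT) = exp(−0.058·2) = 0.8905
N(−d₂) = N(-0.15) = 0.4404;  N(−d₁) = N(-0.56) = 0.2877
P = 276·0.8905·0.4404 − 284·0.2877 = 108.2406 − 81.7068 = 26.5338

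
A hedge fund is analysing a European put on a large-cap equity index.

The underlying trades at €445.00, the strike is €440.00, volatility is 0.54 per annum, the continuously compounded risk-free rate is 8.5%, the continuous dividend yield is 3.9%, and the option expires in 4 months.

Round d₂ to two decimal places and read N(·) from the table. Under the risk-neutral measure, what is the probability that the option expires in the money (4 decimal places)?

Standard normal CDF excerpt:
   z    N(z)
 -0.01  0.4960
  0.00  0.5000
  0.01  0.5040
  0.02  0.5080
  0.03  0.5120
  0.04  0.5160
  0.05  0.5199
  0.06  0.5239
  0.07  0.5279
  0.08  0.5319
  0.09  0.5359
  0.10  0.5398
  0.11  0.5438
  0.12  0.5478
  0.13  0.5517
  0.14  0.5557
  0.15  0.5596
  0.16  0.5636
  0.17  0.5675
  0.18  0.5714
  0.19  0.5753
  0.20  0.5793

σ√T = 0.54 × 0.5774 = 0.3118
d₁ = [ln(445/440) + (0.085 − 0.039 + 0.54²/2)·0.3333] / 0.3118 = [0.0113 + 0.0639] / 0.3118 = 0.2413 ⇒ 0.24
d₂ = d₁ − σ√T = 0.2413 − 0.3118 = -0.0705 ⇒ -0.07
Pr(exercise) under Q = N(−d₂) = N(0.07) = 0.5279

0.5279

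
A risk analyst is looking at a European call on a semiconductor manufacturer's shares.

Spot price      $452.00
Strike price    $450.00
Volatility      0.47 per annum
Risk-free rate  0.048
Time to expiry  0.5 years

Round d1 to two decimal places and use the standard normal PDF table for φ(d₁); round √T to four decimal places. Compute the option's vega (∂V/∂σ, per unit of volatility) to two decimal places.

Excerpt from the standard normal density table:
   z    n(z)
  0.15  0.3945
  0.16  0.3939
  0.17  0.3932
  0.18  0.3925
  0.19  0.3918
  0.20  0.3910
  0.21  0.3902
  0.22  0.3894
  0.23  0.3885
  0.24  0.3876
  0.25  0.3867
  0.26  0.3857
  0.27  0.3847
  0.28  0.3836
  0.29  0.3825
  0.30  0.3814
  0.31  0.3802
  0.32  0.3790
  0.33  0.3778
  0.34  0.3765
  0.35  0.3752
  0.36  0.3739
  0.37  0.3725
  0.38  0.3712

σ√T = 0.47 × 0.7071 = 0.3323
d₁ = [ln(452/450) + (0.048 + 0.47²/2)·0.5] / 0.3323 = [0.0044 + 0.0792] / 0.3323 = 0.2517 which rounds to 0.25
√T = √0.5 = 0.7071
φ(d₁) = φ(0.25) = 0.3867
vega = S·φ(d₁)·√T = 452·0.3867·0.7071 = 123.5929

123.59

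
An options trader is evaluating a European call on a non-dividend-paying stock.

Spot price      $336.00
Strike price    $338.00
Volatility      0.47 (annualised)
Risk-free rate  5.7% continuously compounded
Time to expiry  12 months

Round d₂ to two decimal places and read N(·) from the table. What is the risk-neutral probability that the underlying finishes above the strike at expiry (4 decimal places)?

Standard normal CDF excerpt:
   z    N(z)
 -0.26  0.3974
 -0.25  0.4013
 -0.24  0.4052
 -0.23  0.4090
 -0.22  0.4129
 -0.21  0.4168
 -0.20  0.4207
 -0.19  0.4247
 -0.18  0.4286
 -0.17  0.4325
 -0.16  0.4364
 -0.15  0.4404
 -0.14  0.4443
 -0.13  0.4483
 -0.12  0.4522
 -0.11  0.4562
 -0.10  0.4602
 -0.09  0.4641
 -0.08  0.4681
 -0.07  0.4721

0.4483

σ√T = 0.47·√1 = 0.4700
d₁ = [ln(336/338) + (0.057 + 0.47²/2)·1] / 0.4700 = [-0.0059 + 0.1674] / 0.4700 = 0.3436 which rounds to 0.34
d₂ = d₁ − σ√T = 0.3436 − 0.4700 = -0.1264 which rounds to -0.13
Pr(exercise) under Q = N(d₂) = 0.4483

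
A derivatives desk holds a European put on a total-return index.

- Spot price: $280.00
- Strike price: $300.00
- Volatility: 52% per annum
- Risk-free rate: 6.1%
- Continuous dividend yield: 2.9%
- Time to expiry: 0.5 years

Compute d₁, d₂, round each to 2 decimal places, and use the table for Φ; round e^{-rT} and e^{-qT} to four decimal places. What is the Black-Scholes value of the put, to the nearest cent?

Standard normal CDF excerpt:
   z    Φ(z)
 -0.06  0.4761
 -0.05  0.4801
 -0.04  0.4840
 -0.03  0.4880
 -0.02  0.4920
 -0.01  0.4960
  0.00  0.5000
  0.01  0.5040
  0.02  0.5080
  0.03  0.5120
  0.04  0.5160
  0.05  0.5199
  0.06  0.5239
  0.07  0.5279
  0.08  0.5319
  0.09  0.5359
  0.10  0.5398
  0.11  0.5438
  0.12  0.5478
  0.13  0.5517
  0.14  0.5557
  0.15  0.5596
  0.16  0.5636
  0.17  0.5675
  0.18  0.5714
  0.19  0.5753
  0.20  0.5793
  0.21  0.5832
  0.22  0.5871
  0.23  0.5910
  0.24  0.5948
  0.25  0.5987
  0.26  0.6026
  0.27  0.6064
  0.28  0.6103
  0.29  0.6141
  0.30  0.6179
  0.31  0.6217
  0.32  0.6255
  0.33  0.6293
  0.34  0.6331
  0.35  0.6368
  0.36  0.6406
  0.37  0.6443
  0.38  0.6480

σ√T = 0.52 × 0.7071 = 0.3677
d₁ = [ln(280/300) + (0.061 − 0.029 + ½·0.52²)·0.5] / (σ√T) = (-0.0690 + 0.0836) / 0.3677 = 0.0397 → 0.04
d₂ = 0.0397 − 0.3677 = -0.3280 → -0.33
exp(−qT) = exp(−0.029·0.5) = 0.9856;  exp(−rT) = exp(−0.061·0.5) = 0.9700
P = 300·0.9700·N(0.33) − 280·0.9856·N(-0.04) = 300·0.9700·0.6293 − 280·0.9856·0.4840 = 183.1263 − 133.5685 = 49.5578

$49.56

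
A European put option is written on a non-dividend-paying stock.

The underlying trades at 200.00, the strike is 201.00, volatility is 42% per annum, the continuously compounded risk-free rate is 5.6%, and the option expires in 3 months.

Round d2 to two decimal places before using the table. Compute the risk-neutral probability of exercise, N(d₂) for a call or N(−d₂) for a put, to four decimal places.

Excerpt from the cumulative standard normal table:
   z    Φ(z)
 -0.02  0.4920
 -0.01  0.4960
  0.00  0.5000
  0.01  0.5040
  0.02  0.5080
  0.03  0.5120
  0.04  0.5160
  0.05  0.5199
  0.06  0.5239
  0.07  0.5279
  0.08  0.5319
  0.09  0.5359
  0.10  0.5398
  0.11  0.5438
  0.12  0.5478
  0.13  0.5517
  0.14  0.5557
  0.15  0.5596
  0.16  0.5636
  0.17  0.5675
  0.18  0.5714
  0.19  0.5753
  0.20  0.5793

0.5239

σ√T = 0.42 × 0.5000 = 0.2100
d₁ = [ln(200/201) + (0.056 + ½·0.42²)·0.25] / (σ√T) = (-0.0050 + 0.0360) / 0.2100 = 0.1479 which rounds to 0.15
d₂ = 0.1479 − 0.2100 = -0.0621 which rounds to -0.06
Risk-neutral Pr[S_T < K] = N(−d₂) = N(0.06) = 0.5239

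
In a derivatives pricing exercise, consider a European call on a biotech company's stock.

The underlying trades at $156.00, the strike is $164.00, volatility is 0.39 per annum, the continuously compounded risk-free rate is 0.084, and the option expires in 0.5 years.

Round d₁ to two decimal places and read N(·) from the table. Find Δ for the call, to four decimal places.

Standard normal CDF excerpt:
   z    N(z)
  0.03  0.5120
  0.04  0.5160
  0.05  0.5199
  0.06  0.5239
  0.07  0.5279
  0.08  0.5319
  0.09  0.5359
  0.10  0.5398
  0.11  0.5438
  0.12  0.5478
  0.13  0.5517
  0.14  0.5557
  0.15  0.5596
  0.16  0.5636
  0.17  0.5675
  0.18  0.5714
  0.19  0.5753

σ√T = 0.39 × 0.7071 = 0.2758
d₁ = [ln(156/164) + (0.084 + 0.39²/2)·0.5] / 0.2758 = [-0.0500 + 0.0800] / 0.2758 = 0.1088 which rounds to 0.11
N(d₁) = N(0.11) = 0.5438
Δ_call = N(d₁) = 0.5438

0.5438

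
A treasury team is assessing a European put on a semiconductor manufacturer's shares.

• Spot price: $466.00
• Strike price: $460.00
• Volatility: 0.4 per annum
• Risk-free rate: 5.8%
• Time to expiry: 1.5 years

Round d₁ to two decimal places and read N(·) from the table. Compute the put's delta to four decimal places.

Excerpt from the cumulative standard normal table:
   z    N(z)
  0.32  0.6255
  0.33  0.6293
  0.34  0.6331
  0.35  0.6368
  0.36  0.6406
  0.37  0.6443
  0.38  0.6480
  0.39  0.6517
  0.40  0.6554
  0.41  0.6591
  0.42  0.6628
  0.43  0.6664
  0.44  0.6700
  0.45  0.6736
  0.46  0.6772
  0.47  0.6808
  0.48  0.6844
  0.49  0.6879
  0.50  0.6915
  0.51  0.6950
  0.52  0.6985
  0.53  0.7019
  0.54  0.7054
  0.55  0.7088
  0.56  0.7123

T = 1.5;  σ√T = 0.4899
d₁ = [ln(466/460) + (0.058 + ½·0.4²)·1.5] / (σ√T) = (0.0130 + 0.2070) / 0.4899 = 0.4490 → 0.45
N(d₁) = N(0.45) = 0.6736
Δ_put = N(d₁) − 1 = 0.6736 − 1 = -0.3264

-0.3264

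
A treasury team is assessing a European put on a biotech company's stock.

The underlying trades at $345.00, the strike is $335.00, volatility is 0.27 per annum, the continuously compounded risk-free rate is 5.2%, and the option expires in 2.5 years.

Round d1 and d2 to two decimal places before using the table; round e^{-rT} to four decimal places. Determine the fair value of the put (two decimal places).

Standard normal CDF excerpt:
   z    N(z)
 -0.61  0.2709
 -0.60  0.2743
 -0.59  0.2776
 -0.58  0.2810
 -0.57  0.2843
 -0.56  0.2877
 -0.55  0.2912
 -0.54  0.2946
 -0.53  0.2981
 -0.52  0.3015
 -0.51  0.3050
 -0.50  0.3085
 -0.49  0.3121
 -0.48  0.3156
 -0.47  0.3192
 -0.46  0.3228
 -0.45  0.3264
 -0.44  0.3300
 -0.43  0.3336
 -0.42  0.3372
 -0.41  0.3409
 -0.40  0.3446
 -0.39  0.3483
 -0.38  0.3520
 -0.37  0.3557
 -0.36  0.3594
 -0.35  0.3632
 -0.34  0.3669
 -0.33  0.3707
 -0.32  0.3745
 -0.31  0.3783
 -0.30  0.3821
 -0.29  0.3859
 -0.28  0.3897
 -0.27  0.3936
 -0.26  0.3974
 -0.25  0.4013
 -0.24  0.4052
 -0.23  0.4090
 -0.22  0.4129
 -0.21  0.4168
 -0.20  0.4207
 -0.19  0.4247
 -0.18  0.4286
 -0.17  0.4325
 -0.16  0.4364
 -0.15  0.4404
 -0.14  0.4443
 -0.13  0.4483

σ√T = 0.27 × 1.5811 = 0.4269
d₁ = [ln(345/335) + (0.052 + 0.27²/2)·2.5] / 0.4269 = [0.0294 + 0.2211] / 0.4269 = 0.5869 → 0.59
d₂ = d₁ − σ√T = 0.5869 − 0.4269 = 0.1600 → 0.16
exp(−rT) = exp(−0.052·2.5) = 0.8781
P = 335·0.8781·N(-0.16) − 345·N(-0.59) = 335·0.8781·0.4364 − 345·0.2776 = 128.3730 − 95.7720 = 32.6010

$32.60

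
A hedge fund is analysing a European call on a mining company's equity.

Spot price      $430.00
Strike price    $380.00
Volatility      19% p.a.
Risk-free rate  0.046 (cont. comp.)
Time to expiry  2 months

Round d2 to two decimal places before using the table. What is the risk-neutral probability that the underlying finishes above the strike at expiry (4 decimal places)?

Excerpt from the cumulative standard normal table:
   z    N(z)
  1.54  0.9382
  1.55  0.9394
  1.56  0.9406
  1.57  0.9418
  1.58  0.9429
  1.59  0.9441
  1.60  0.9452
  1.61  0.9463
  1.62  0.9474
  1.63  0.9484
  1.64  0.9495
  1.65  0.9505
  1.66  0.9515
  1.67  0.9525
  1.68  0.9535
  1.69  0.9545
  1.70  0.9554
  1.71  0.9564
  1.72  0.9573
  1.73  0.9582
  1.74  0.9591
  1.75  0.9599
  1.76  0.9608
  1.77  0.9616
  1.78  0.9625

0.9505

T = 0.1667;  σ√T = 0.0776
d₁ = [ln(430/380) + (0.046 + 0.19²/2)·0.1667] / 0.0776 = [0.1236 + 0.0107] / 0.0776 = 1.7313 ⇒ 1.73
d₂ = d₁ − σ√T = 1.7313 − 0.0776 = 1.6537 ⇒ 1.65
Risk-neutral Pr[S_T > K] = N(d₂) = N(1.65) = 0.9505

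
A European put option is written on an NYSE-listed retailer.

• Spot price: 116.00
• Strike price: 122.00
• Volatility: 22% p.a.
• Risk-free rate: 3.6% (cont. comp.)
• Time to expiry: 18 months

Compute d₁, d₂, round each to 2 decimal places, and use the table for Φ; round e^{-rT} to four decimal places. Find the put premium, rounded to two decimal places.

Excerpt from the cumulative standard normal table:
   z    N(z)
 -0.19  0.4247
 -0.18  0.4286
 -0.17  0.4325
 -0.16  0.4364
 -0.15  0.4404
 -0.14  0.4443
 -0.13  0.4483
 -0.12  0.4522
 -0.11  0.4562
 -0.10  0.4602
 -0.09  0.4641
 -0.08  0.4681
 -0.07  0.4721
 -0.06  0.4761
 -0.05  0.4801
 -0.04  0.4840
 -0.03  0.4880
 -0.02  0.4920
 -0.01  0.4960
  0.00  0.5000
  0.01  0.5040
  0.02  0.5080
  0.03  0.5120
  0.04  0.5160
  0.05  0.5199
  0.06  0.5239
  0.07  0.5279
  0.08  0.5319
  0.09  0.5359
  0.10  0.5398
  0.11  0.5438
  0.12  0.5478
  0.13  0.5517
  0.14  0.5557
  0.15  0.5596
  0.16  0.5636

T = 1.5;  σ√T = 0.2694
d₁ = [ln(116/122) + (0.036 + 0.22²/2)·1.5] / 0.2694 = [-0.0504 + 0.0903] / 0.2694 = 0.1480 ⇒ 0.15
d₂ = d₁ − σ√T = 0.1480 − 0.2694 = -0.1215 ⇒ -0.12
exp(−rT) = exp(−0.036·1.5) = 0.9474
N(−d₂) = N(0.12) = 0.5478;  N(−d₁) = N(-0.15) = 0.4404
P = 122·0.9474·0.5478 − 116·0.4404 = 63.3163 − 51.0864 = 12.2299

12.23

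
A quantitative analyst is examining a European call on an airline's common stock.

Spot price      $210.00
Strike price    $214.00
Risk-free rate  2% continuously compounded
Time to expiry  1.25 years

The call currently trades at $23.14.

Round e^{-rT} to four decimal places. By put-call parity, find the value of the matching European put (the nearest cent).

exp(−rT) = exp(−0.02·1.25) = 0.9753
Put-call parity: C − P = S − K·e^(−rT) = 210 − 214·0.9753 = 210 − 208.7142 = 1.2858
P = C − (C − P) = 23.14 − (1.2858) = 21.8542

$21.85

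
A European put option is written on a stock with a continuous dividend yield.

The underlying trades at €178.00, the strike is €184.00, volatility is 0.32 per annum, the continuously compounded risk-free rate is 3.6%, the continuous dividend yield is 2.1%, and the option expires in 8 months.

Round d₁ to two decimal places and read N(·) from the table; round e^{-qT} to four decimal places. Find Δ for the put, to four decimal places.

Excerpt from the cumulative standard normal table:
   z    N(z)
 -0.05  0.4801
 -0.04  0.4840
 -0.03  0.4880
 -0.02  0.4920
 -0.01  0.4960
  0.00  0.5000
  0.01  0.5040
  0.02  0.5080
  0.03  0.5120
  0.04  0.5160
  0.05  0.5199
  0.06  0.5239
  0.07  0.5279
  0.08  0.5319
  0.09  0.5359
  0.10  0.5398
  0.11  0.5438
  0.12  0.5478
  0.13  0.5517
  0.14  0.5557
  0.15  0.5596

T = 0.6667;  σ√T = 0.2613
d₁ = [ln(178/184) + (0.036 − 0.021 + 0.32²/2)·0.6667] / 0.2613 = [-0.0332 + 0.0441] / 0.2613 = 0.0420 ⇒ 0.04
N(d₁) = N(0.04) = 0.5160
Δ_put = e^(−qT)·(N(d₁) − 1) = 0.9861·(0.5160 − 1) = -0.4773

-0.4773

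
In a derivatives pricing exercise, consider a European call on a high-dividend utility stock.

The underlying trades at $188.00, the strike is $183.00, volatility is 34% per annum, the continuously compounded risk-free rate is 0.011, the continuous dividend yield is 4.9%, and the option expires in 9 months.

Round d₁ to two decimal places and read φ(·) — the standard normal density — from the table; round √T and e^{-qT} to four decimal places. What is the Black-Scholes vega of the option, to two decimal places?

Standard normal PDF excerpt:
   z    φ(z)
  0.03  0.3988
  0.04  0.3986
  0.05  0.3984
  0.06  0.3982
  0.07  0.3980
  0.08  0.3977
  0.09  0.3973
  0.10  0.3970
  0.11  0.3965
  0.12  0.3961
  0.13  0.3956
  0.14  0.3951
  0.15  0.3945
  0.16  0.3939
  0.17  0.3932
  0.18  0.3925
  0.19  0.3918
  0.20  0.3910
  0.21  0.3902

62.00

T = 0.75;  σ√T = 0.2944
d₁ = [ln(188/183) + (0.011 − 0.049 + ½·0.34²)·0.75] / (σ√T) = (0.0270 + 0.0149) / 0.2944 = 0.1420 → 0.14
√T = √0.75 = 0.8660
φ(d₁) = φ(0.14) = 0.3951
exp(−qT) = exp(−0.049·0.75) = 0.9639
vega = S·exp(−qT)·φ(d₁)·√T = 188·0.9639·0.3951·0.8660 = 62.0033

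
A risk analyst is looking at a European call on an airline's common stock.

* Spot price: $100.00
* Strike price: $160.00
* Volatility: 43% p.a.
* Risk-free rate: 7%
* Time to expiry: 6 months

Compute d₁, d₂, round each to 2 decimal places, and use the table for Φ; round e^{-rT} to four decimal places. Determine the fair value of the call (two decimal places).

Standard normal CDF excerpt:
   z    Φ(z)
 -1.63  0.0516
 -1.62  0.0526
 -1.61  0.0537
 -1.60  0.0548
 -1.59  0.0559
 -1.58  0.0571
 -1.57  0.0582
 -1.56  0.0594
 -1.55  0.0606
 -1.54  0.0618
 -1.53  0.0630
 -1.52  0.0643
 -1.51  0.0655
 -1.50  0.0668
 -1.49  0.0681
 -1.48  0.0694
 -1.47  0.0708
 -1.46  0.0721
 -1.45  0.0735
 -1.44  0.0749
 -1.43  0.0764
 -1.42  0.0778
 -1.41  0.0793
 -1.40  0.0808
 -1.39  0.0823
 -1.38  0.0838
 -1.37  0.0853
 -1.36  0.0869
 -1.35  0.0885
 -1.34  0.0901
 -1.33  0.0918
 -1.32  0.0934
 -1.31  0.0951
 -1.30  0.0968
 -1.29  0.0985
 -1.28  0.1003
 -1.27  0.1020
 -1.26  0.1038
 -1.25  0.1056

T = 0.5;  σ√T = 0.3041
ln(S/K) + (r + σ²/2)T = ln(100/160) + (0.07 + 0.43²/2)·0.5 = -0.4700 + 0.0812 = -0.3888
d₁ = -0.3888 / 0.3041 = -1.2786 ≈ -1.28
d₂ = d₁ − σ√T = -1.2786 − 0.3041 = -1.5827 ≈ -1.58
exp(−rT) = exp(−0.07·0.5) = 0.9656
N(d₁) = N(-1.28) = 0.1003;  N(d₂) = N(-1.58) = 0.0571
C = 100·0.1003 − 160·0.9656·0.0571 = 10.0300 − 8.8217 = 1.2083

$1.21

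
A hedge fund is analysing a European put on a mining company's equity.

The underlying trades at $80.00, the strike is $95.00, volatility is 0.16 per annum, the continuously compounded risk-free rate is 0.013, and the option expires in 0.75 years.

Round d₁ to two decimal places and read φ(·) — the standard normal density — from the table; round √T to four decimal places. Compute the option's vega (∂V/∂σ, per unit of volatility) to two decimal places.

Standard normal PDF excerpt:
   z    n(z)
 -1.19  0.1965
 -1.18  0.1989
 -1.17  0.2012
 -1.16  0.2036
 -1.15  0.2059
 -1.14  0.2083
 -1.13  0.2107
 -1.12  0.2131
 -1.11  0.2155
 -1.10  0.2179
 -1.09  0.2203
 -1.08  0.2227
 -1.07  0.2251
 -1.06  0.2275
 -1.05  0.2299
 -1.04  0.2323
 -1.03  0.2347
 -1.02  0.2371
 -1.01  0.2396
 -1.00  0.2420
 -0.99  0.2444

15.10

σ√T = 0.16 × 0.8660 = 0.1386
ln(S/K) + (r + σ²/2)T = ln(80/95) + (0.013 + 0.16²/2)·0.75 = -0.1719 + 0.0193 = -0.1525
d₁ = -0.1525 / 0.1386 = -1.1006 which rounds to -1.10
√T = √0.75 = 0.8660
φ(d₁) = φ(-1.10) = 0.2179
vega = S·φ(d₁)·√T = 80·0.2179·0.8660 = 15.0961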